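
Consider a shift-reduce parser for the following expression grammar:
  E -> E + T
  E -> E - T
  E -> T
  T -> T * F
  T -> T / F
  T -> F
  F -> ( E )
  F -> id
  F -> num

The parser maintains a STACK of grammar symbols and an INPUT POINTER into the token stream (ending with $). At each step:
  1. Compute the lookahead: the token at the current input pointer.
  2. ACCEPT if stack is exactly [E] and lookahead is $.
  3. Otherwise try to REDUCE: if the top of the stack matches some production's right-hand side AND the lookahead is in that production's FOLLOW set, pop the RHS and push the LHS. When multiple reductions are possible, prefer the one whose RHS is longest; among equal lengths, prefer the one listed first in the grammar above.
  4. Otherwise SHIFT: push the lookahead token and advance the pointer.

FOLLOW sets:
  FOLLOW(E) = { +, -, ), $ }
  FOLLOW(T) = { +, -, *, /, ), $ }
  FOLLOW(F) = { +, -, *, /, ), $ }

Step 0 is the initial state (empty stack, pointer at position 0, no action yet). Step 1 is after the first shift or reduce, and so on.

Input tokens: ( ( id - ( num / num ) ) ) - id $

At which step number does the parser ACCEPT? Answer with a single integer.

Step 1: shift (. Stack=[(] ptr=1 lookahead=( remaining=[( id - ( num / num ) ) ) - id $]
Step 2: shift (. Stack=[( (] ptr=2 lookahead=id remaining=[id - ( num / num ) ) ) - id $]
Step 3: shift id. Stack=[( ( id] ptr=3 lookahead=- remaining=[- ( num / num ) ) ) - id $]
Step 4: reduce F->id. Stack=[( ( F] ptr=3 lookahead=- remaining=[- ( num / num ) ) ) - id $]
Step 5: reduce T->F. Stack=[( ( T] ptr=3 lookahead=- remaining=[- ( num / num ) ) ) - id $]
Step 6: reduce E->T. Stack=[( ( E] ptr=3 lookahead=- remaining=[- ( num / num ) ) ) - id $]
Step 7: shift -. Stack=[( ( E -] ptr=4 lookahead=( remaining=[( num / num ) ) ) - id $]
Step 8: shift (. Stack=[( ( E - (] ptr=5 lookahead=num remaining=[num / num ) ) ) - id $]
Step 9: shift num. Stack=[( ( E - ( num] ptr=6 lookahead=/ remaining=[/ num ) ) ) - id $]
Step 10: reduce F->num. Stack=[( ( E - ( F] ptr=6 lookahead=/ remaining=[/ num ) ) ) - id $]
Step 11: reduce T->F. Stack=[( ( E - ( T] ptr=6 lookahead=/ remaining=[/ num ) ) ) - id $]
Step 12: shift /. Stack=[( ( E - ( T /] ptr=7 lookahead=num remaining=[num ) ) ) - id $]
Step 13: shift num. Stack=[( ( E - ( T / num] ptr=8 lookahead=) remaining=[) ) ) - id $]
Step 14: reduce F->num. Stack=[( ( E - ( T / F] ptr=8 lookahead=) remaining=[) ) ) - id $]
Step 15: reduce T->T / F. Stack=[( ( E - ( T] ptr=8 lookahead=) remaining=[) ) ) - id $]
Step 16: reduce E->T. Stack=[( ( E - ( E] ptr=8 lookahead=) remaining=[) ) ) - id $]
Step 17: shift ). Stack=[( ( E - ( E )] ptr=9 lookahead=) remaining=[) ) - id $]
Step 18: reduce F->( E ). Stack=[( ( E - F] ptr=9 lookahead=) remaining=[) ) - id $]
Step 19: reduce T->F. Stack=[( ( E - T] ptr=9 lookahead=) remaining=[) ) - id $]
Step 20: reduce E->E - T. Stack=[( ( E] ptr=9 lookahead=) remaining=[) ) - id $]
Step 21: shift ). Stack=[( ( E )] ptr=10 lookahead=) remaining=[) - id $]
Step 22: reduce F->( E ). Stack=[( F] ptr=10 lookahead=) remaining=[) - id $]
Step 23: reduce T->F. Stack=[( T] ptr=10 lookahead=) remaining=[) - id $]
Step 24: reduce E->T. Stack=[( E] ptr=10 lookahead=) remaining=[) - id $]
Step 25: shift ). Stack=[( E )] ptr=11 lookahead=- remaining=[- id $]
Step 26: reduce F->( E ). Stack=[F] ptr=11 lookahead=- remaining=[- id $]
Step 27: reduce T->F. Stack=[T] ptr=11 lookahead=- remaining=[- id $]
Step 28: reduce E->T. Stack=[E] ptr=11 lookahead=- remaining=[- id $]
Step 29: shift -. Stack=[E -] ptr=12 lookahead=id remaining=[id $]
Step 30: shift id. Stack=[E - id] ptr=13 lookahead=$ remaining=[$]
Step 31: reduce F->id. Stack=[E - F] ptr=13 lookahead=$ remaining=[$]
Step 32: reduce T->F. Stack=[E - T] ptr=13 lookahead=$ remaining=[$]
Step 33: reduce E->E - T. Stack=[E] ptr=13 lookahead=$ remaining=[$]
Step 34: accept. Stack=[E] ptr=13 lookahead=$ remaining=[$]

Answer: 34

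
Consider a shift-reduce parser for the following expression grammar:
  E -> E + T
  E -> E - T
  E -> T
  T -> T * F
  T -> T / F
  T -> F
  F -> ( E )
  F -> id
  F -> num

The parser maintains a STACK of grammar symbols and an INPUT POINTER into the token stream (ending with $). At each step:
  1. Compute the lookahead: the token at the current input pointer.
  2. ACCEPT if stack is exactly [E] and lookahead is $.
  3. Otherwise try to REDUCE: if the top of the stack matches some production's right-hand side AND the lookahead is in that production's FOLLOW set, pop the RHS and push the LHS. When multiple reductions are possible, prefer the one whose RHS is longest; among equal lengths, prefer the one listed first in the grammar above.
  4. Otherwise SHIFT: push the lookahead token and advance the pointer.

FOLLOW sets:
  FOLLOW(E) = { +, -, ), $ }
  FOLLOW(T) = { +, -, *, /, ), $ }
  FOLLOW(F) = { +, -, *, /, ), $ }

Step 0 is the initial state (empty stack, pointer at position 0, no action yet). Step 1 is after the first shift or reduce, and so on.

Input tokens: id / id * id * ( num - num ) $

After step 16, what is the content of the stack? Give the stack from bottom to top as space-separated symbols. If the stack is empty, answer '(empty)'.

Step 1: shift id. Stack=[id] ptr=1 lookahead=/ remaining=[/ id * id * ( num - num ) $]
Step 2: reduce F->id. Stack=[F] ptr=1 lookahead=/ remaining=[/ id * id * ( num - num ) $]
Step 3: reduce T->F. Stack=[T] ptr=1 lookahead=/ remaining=[/ id * id * ( num - num ) $]
Step 4: shift /. Stack=[T /] ptr=2 lookahead=id remaining=[id * id * ( num - num ) $]
Step 5: shift id. Stack=[T / id] ptr=3 lookahead=* remaining=[* id * ( num - num ) $]
Step 6: reduce F->id. Stack=[T / F] ptr=3 lookahead=* remaining=[* id * ( num - num ) $]
Step 7: reduce T->T / F. Stack=[T] ptr=3 lookahead=* remaining=[* id * ( num - num ) $]
Step 8: shift *. Stack=[T *] ptr=4 lookahead=id remaining=[id * ( num - num ) $]
Step 9: shift id. Stack=[T * id] ptr=5 lookahead=* remaining=[* ( num - num ) $]
Step 10: reduce F->id. Stack=[T * F] ptr=5 lookahead=* remaining=[* ( num - num ) $]
Step 11: reduce T->T * F. Stack=[T] ptr=5 lookahead=* remaining=[* ( num - num ) $]
Step 12: shift *. Stack=[T *] ptr=6 lookahead=( remaining=[( num - num ) $]
Step 13: shift (. Stack=[T * (] ptr=7 lookahead=num remaining=[num - num ) $]
Step 14: shift num. Stack=[T * ( num] ptr=8 lookahead=- remaining=[- num ) $]
Step 15: reduce F->num. Stack=[T * ( F] ptr=8 lookahead=- remaining=[- num ) $]
Step 16: reduce T->F. Stack=[T * ( T] ptr=8 lookahead=- remaining=[- num ) $]

Answer: T * ( T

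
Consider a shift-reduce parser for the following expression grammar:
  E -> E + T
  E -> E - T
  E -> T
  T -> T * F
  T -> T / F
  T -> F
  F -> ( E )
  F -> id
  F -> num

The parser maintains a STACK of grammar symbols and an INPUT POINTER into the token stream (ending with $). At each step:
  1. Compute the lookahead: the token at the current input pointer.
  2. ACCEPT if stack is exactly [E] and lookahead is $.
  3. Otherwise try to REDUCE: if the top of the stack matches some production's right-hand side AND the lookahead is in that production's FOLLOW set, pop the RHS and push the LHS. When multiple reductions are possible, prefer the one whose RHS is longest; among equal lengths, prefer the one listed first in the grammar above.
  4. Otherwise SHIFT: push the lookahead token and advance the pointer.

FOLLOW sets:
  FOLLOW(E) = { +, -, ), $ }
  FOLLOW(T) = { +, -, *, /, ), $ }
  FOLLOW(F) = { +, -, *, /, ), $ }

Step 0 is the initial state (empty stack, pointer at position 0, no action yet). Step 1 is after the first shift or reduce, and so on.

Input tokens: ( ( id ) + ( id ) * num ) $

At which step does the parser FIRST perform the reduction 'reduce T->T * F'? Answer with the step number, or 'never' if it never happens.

Step 1: shift (. Stack=[(] ptr=1 lookahead=( remaining=[( id ) + ( id ) * num ) $]
Step 2: shift (. Stack=[( (] ptr=2 lookahead=id remaining=[id ) + ( id ) * num ) $]
Step 3: shift id. Stack=[( ( id] ptr=3 lookahead=) remaining=[) + ( id ) * num ) $]
Step 4: reduce F->id. Stack=[( ( F] ptr=3 lookahead=) remaining=[) + ( id ) * num ) $]
Step 5: reduce T->F. Stack=[( ( T] ptr=3 lookahead=) remaining=[) + ( id ) * num ) $]
Step 6: reduce E->T. Stack=[( ( E] ptr=3 lookahead=) remaining=[) + ( id ) * num ) $]
Step 7: shift ). Stack=[( ( E )] ptr=4 lookahead=+ remaining=[+ ( id ) * num ) $]
Step 8: reduce F->( E ). Stack=[( F] ptr=4 lookahead=+ remaining=[+ ( id ) * num ) $]
Step 9: reduce T->F. Stack=[( T] ptr=4 lookahead=+ remaining=[+ ( id ) * num ) $]
Step 10: reduce E->T. Stack=[( E] ptr=4 lookahead=+ remaining=[+ ( id ) * num ) $]
Step 11: shift +. Stack=[( E +] ptr=5 lookahead=( remaining=[( id ) * num ) $]
Step 12: shift (. Stack=[( E + (] ptr=6 lookahead=id remaining=[id ) * num ) $]
Step 13: shift id. Stack=[( E + ( id] ptr=7 lookahead=) remaining=[) * num ) $]
Step 14: reduce F->id. Stack=[( E + ( F] ptr=7 lookahead=) remaining=[) * num ) $]
Step 15: reduce T->F. Stack=[( E + ( T] ptr=7 lookahead=) remaining=[) * num ) $]
Step 16: reduce E->T. Stack=[( E + ( E] ptr=7 lookahead=) remaining=[) * num ) $]
Step 17: shift ). Stack=[( E + ( E )] ptr=8 lookahead=* remaining=[* num ) $]
Step 18: reduce F->( E ). Stack=[( E + F] ptr=8 lookahead=* remaining=[* num ) $]
Step 19: reduce T->F. Stack=[( E + T] ptr=8 lookahead=* remaining=[* num ) $]
Step 20: shift *. Stack=[( E + T *] ptr=9 lookahead=num remaining=[num ) $]
Step 21: shift num. Stack=[( E + T * num] ptr=10 lookahead=) remaining=[) $]
Step 22: reduce F->num. Stack=[( E + T * F] ptr=10 lookahead=) remaining=[) $]
Step 23: reduce T->T * F. Stack=[( E + T] ptr=10 lookahead=) remaining=[) $]

Answer: 23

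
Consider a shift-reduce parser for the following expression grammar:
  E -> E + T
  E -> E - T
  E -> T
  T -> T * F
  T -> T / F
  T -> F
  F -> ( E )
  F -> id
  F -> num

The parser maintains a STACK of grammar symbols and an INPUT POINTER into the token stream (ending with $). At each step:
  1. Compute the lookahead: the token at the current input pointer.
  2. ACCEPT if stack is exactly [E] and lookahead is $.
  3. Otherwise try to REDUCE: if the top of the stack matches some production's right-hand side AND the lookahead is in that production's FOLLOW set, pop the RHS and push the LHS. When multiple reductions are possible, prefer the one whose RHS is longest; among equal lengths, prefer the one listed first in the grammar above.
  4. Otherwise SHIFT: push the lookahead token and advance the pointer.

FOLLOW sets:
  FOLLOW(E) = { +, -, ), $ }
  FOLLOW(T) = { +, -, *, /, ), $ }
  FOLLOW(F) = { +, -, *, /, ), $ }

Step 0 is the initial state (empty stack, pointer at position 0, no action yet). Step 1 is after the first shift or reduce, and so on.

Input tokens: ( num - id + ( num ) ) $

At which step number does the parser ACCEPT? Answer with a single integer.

Answer: 25

Derivation:
Step 1: shift (. Stack=[(] ptr=1 lookahead=num remaining=[num - id + ( num ) ) $]
Step 2: shift num. Stack=[( num] ptr=2 lookahead=- remaining=[- id + ( num ) ) $]
Step 3: reduce F->num. Stack=[( F] ptr=2 lookahead=- remaining=[- id + ( num ) ) $]
Step 4: reduce T->F. Stack=[( T] ptr=2 lookahead=- remaining=[- id + ( num ) ) $]
Step 5: reduce E->T. Stack=[( E] ptr=2 lookahead=- remaining=[- id + ( num ) ) $]
Step 6: shift -. Stack=[( E -] ptr=3 lookahead=id remaining=[id + ( num ) ) $]
Step 7: shift id. Stack=[( E - id] ptr=4 lookahead=+ remaining=[+ ( num ) ) $]
Step 8: reduce F->id. Stack=[( E - F] ptr=4 lookahead=+ remaining=[+ ( num ) ) $]
Step 9: reduce T->F. Stack=[( E - T] ptr=4 lookahead=+ remaining=[+ ( num ) ) $]
Step 10: reduce E->E - T. Stack=[( E] ptr=4 lookahead=+ remaining=[+ ( num ) ) $]
Step 11: shift +. Stack=[( E +] ptr=5 lookahead=( remaining=[( num ) ) $]
Step 12: shift (. Stack=[( E + (] ptr=6 lookahead=num remaining=[num ) ) $]
Step 13: shift num. Stack=[( E + ( num] ptr=7 lookahead=) remaining=[) ) $]
Step 14: reduce F->num. Stack=[( E + ( F] ptr=7 lookahead=) remaining=[) ) $]
Step 15: reduce T->F. Stack=[( E + ( T] ptr=7 lookahead=) remaining=[) ) $]
Step 16: reduce E->T. Stack=[( E + ( E] ptr=7 lookahead=) remaining=[) ) $]
Step 17: shift ). Stack=[( E + ( E )] ptr=8 lookahead=) remaining=[) $]
Step 18: reduce F->( E ). Stack=[( E + F] ptr=8 lookahead=) remaining=[) $]
Step 19: reduce T->F. Stack=[( E + T] ptr=8 lookahead=) remaining=[) $]
Step 20: reduce E->E + T. Stack=[( E] ptr=8 lookahead=) remaining=[) $]
Step 21: shift ). Stack=[( E )] ptr=9 lookahead=$ remaining=[$]
Step 22: reduce F->( E ). Stack=[F] ptr=9 lookahead=$ remaining=[$]
Step 23: reduce T->F. Stack=[T] ptr=9 lookahead=$ remaining=[$]
Step 24: reduce E->T. Stack=[E] ptr=9 lookahead=$ remaining=[$]
Step 25: accept. Stack=[E] ptr=9 lookahead=$ remaining=[$]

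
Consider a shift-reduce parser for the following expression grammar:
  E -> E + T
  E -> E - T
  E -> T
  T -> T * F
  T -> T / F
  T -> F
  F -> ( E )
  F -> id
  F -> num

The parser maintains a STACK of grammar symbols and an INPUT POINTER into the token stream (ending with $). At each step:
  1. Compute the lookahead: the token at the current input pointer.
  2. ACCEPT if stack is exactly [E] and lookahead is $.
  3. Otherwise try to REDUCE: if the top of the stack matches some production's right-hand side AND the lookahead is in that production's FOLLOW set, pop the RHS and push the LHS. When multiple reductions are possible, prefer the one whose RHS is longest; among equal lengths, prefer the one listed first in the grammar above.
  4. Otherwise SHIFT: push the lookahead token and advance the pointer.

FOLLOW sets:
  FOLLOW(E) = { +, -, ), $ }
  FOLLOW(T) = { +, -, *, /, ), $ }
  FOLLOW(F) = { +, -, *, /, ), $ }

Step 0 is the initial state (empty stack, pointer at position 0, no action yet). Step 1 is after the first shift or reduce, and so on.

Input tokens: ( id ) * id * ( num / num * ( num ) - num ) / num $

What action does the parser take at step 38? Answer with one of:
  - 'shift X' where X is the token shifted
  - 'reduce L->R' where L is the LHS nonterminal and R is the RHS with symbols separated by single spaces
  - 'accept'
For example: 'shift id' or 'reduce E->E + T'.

Step 1: shift (. Stack=[(] ptr=1 lookahead=id remaining=[id ) * id * ( num / num * ( num ) - num ) / num $]
Step 2: shift id. Stack=[( id] ptr=2 lookahead=) remaining=[) * id * ( num / num * ( num ) - num ) / num $]
Step 3: reduce F->id. Stack=[( F] ptr=2 lookahead=) remaining=[) * id * ( num / num * ( num ) - num ) / num $]
Step 4: reduce T->F. Stack=[( T] ptr=2 lookahead=) remaining=[) * id * ( num / num * ( num ) - num ) / num $]
Step 5: reduce E->T. Stack=[( E] ptr=2 lookahead=) remaining=[) * id * ( num / num * ( num ) - num ) / num $]
Step 6: shift ). Stack=[( E )] ptr=3 lookahead=* remaining=[* id * ( num / num * ( num ) - num ) / num $]
Step 7: reduce F->( E ). Stack=[F] ptr=3 lookahead=* remaining=[* id * ( num / num * ( num ) - num ) / num $]
Step 8: reduce T->F. Stack=[T] ptr=3 lookahead=* remaining=[* id * ( num / num * ( num ) - num ) / num $]
Step 9: shift *. Stack=[T *] ptr=4 lookahead=id remaining=[id * ( num / num * ( num ) - num ) / num $]
Step 10: shift id. Stack=[T * id] ptr=5 lookahead=* remaining=[* ( num / num * ( num ) - num ) / num $]
Step 11: reduce F->id. Stack=[T * F] ptr=5 lookahead=* remaining=[* ( num / num * ( num ) - num ) / num $]
Step 12: reduce T->T * F. Stack=[T] ptr=5 lookahead=* remaining=[* ( num / num * ( num ) - num ) / num $]
Step 13: shift *. Stack=[T *] ptr=6 lookahead=( remaining=[( num / num * ( num ) - num ) / num $]
Step 14: shift (. Stack=[T * (] ptr=7 lookahead=num remaining=[num / num * ( num ) - num ) / num $]
Step 15: shift num. Stack=[T * ( num] ptr=8 lookahead=/ remaining=[/ num * ( num ) - num ) / num $]
Step 16: reduce F->num. Stack=[T * ( F] ptr=8 lookahead=/ remaining=[/ num * ( num ) - num ) / num $]
Step 17: reduce T->F. Stack=[T * ( T] ptr=8 lookahead=/ remaining=[/ num * ( num ) - num ) / num $]
Step 18: shift /. Stack=[T * ( T /] ptr=9 lookahead=num remaining=[num * ( num ) - num ) / num $]
Step 19: shift num. Stack=[T * ( T / num] ptr=10 lookahead=* remaining=[* ( num ) - num ) / num $]
Step 20: reduce F->num. Stack=[T * ( T / F] ptr=10 lookahead=* remaining=[* ( num ) - num ) / num $]
Step 21: reduce T->T / F. Stack=[T * ( T] ptr=10 lookahead=* remaining=[* ( num ) - num ) / num $]
Step 22: shift *. Stack=[T * ( T *] ptr=11 lookahead=( remaining=[( num ) - num ) / num $]
Step 23: shift (. Stack=[T * ( T * (] ptr=12 lookahead=num remaining=[num ) - num ) / num $]
Step 24: shift num. Stack=[T * ( T * ( num] ptr=13 lookahead=) remaining=[) - num ) / num $]
Step 25: reduce F->num. Stack=[T * ( T * ( F] ptr=13 lookahead=) remaining=[) - num ) / num $]
Step 26: reduce T->F. Stack=[T * ( T * ( T] ptr=13 lookahead=) remaining=[) - num ) / num $]
Step 27: reduce E->T. Stack=[T * ( T * ( E] ptr=13 lookahead=) remaining=[) - num ) / num $]
Step 28: shift ). Stack=[T * ( T * ( E )] ptr=14 lookahead=- remaining=[- num ) / num $]
Step 29: reduce F->( E ). Stack=[T * ( T * F] ptr=14 lookahead=- remaining=[- num ) / num $]
Step 30: reduce T->T * F. Stack=[T * ( T] ptr=14 lookahead=- remaining=[- num ) / num $]
Step 31: reduce E->T. Stack=[T * ( E] ptr=14 lookahead=- remaining=[- num ) / num $]
Step 32: shift -. Stack=[T * ( E -] ptr=15 lookahead=num remaining=[num ) / num $]
Step 33: shift num. Stack=[T * ( E - num] ptr=16 lookahead=) remaining=[) / num $]
Step 34: reduce F->num. Stack=[T * ( E - F] ptr=16 lookahead=) remaining=[) / num $]
Step 35: reduce T->F. Stack=[T * ( E - T] ptr=16 lookahead=) remaining=[) / num $]
Step 36: reduce E->E - T. Stack=[T * ( E] ptr=16 lookahead=) remaining=[) / num $]
Step 37: shift ). Stack=[T * ( E )] ptr=17 lookahead=/ remaining=[/ num $]
Step 38: reduce F->( E ). Stack=[T * F] ptr=17 lookahead=/ remaining=[/ num $]

Answer: reduce F->( E )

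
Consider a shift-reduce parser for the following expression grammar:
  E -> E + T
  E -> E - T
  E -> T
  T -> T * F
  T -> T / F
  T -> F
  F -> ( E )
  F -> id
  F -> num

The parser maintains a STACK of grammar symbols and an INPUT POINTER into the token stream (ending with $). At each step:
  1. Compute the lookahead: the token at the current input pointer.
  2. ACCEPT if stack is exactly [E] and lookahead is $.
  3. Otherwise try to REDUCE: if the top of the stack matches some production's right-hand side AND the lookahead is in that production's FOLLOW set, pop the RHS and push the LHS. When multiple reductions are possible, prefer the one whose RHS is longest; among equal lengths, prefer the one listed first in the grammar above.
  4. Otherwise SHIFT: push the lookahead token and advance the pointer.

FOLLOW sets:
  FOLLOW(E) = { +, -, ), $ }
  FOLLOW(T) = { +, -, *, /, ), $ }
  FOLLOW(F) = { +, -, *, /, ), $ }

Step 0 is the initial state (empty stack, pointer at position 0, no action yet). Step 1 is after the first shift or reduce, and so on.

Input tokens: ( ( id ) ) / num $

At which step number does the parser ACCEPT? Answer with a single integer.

Answer: 19

Derivation:
Step 1: shift (. Stack=[(] ptr=1 lookahead=( remaining=[( id ) ) / num $]
Step 2: shift (. Stack=[( (] ptr=2 lookahead=id remaining=[id ) ) / num $]
Step 3: shift id. Stack=[( ( id] ptr=3 lookahead=) remaining=[) ) / num $]
Step 4: reduce F->id. Stack=[( ( F] ptr=3 lookahead=) remaining=[) ) / num $]
Step 5: reduce T->F. Stack=[( ( T] ptr=3 lookahead=) remaining=[) ) / num $]
Step 6: reduce E->T. Stack=[( ( E] ptr=3 lookahead=) remaining=[) ) / num $]
Step 7: shift ). Stack=[( ( E )] ptr=4 lookahead=) remaining=[) / num $]
Step 8: reduce F->( E ). Stack=[( F] ptr=4 lookahead=) remaining=[) / num $]
Step 9: reduce T->F. Stack=[( T] ptr=4 lookahead=) remaining=[) / num $]
Step 10: reduce E->T. Stack=[( E] ptr=4 lookahead=) remaining=[) / num $]
Step 11: shift ). Stack=[( E )] ptr=5 lookahead=/ remaining=[/ num $]
Step 12: reduce F->( E ). Stack=[F] ptr=5 lookahead=/ remaining=[/ num $]
Step 13: reduce T->F. Stack=[T] ptr=5 lookahead=/ remaining=[/ num $]
Step 14: shift /. Stack=[T /] ptr=6 lookahead=num remaining=[num $]
Step 15: shift num. Stack=[T / num] ptr=7 lookahead=$ remaining=[$]
Step 16: reduce F->num. Stack=[T / F] ptr=7 lookahead=$ remaining=[$]
Step 17: reduce T->T / F. Stack=[T] ptr=7 lookahead=$ remaining=[$]
Step 18: reduce E->T. Stack=[E] ptr=7 lookahead=$ remaining=[$]
Step 19: accept. Stack=[E] ptr=7 lookahead=$ remaining=[$]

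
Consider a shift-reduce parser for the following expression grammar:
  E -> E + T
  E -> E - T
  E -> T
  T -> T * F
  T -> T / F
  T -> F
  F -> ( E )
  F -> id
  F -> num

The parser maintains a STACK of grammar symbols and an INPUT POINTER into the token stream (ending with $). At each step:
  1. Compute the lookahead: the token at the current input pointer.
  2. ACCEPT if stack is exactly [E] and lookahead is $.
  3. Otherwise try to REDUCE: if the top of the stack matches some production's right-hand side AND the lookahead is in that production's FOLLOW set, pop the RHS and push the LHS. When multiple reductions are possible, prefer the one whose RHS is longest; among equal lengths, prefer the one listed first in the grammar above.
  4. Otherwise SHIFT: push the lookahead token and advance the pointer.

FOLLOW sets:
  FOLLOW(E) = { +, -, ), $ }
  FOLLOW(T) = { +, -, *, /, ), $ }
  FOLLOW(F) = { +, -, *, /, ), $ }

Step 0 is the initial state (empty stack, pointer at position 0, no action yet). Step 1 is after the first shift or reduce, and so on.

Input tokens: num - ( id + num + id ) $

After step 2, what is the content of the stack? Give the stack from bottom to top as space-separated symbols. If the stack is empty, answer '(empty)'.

Step 1: shift num. Stack=[num] ptr=1 lookahead=- remaining=[- ( id + num + id ) $]
Step 2: reduce F->num. Stack=[F] ptr=1 lookahead=- remaining=[- ( id + num + id ) $]

Answer: F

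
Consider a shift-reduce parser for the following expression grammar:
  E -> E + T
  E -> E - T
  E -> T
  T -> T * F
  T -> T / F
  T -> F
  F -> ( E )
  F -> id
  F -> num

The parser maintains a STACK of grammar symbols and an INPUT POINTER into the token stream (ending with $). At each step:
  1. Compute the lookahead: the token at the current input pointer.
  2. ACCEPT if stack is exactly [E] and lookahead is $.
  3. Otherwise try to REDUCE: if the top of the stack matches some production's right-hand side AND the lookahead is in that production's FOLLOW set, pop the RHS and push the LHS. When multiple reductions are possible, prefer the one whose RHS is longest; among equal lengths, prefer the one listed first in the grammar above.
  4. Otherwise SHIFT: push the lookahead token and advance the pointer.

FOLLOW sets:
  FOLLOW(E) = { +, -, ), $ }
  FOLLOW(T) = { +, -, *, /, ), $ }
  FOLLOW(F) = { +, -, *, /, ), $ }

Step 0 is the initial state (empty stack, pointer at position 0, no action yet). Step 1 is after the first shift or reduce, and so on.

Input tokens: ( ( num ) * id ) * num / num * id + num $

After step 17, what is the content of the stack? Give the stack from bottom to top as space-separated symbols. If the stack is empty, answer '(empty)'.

Step 1: shift (. Stack=[(] ptr=1 lookahead=( remaining=[( num ) * id ) * num / num * id + num $]
Step 2: shift (. Stack=[( (] ptr=2 lookahead=num remaining=[num ) * id ) * num / num * id + num $]
Step 3: shift num. Stack=[( ( num] ptr=3 lookahead=) remaining=[) * id ) * num / num * id + num $]
Step 4: reduce F->num. Stack=[( ( F] ptr=3 lookahead=) remaining=[) * id ) * num / num * id + num $]
Step 5: reduce T->F. Stack=[( ( T] ptr=3 lookahead=) remaining=[) * id ) * num / num * id + num $]
Step 6: reduce E->T. Stack=[( ( E] ptr=3 lookahead=) remaining=[) * id ) * num / num * id + num $]
Step 7: shift ). Stack=[( ( E )] ptr=4 lookahead=* remaining=[* id ) * num / num * id + num $]
Step 8: reduce F->( E ). Stack=[( F] ptr=4 lookahead=* remaining=[* id ) * num / num * id + num $]
Step 9: reduce T->F. Stack=[( T] ptr=4 lookahead=* remaining=[* id ) * num / num * id + num $]
Step 10: shift *. Stack=[( T *] ptr=5 lookahead=id remaining=[id ) * num / num * id + num $]
Step 11: shift id. Stack=[( T * id] ptr=6 lookahead=) remaining=[) * num / num * id + num $]
Step 12: reduce F->id. Stack=[( T * F] ptr=6 lookahead=) remaining=[) * num / num * id + num $]
Step 13: reduce T->T * F. Stack=[( T] ptr=6 lookahead=) remaining=[) * num / num * id + num $]
Step 14: reduce E->T. Stack=[( E] ptr=6 lookahead=) remaining=[) * num / num * id + num $]
Step 15: shift ). Stack=[( E )] ptr=7 lookahead=* remaining=[* num / num * id + num $]
Step 16: reduce F->( E ). Stack=[F] ptr=7 lookahead=* remaining=[* num / num * id + num $]
Step 17: reduce T->F. Stack=[T] ptr=7 lookahead=* remaining=[* num / num * id + num $]

Answer: T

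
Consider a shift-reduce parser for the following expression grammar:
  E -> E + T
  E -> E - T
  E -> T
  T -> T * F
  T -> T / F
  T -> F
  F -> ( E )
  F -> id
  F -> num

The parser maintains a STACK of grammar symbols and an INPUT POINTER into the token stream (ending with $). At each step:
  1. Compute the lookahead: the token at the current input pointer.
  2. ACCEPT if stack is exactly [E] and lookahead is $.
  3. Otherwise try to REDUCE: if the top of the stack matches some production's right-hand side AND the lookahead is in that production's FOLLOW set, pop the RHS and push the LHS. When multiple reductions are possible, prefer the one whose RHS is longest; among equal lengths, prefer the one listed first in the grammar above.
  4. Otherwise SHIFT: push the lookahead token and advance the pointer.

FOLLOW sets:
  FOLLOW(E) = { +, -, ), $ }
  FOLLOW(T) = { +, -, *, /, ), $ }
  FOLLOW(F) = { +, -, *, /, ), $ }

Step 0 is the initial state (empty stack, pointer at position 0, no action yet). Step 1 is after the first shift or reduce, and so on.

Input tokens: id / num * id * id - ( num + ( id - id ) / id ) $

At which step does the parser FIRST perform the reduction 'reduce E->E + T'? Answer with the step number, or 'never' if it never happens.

Step 1: shift id. Stack=[id] ptr=1 lookahead=/ remaining=[/ num * id * id - ( num + ( id - id ) / id ) $]
Step 2: reduce F->id. Stack=[F] ptr=1 lookahead=/ remaining=[/ num * id * id - ( num + ( id - id ) / id ) $]
Step 3: reduce T->F. Stack=[T] ptr=1 lookahead=/ remaining=[/ num * id * id - ( num + ( id - id ) / id ) $]
Step 4: shift /. Stack=[T /] ptr=2 lookahead=num remaining=[num * id * id - ( num + ( id - id ) / id ) $]
Step 5: shift num. Stack=[T / num] ptr=3 lookahead=* remaining=[* id * id - ( num + ( id - id ) / id ) $]
Step 6: reduce F->num. Stack=[T / F] ptr=3 lookahead=* remaining=[* id * id - ( num + ( id - id ) / id ) $]
Step 7: reduce T->T / F. Stack=[T] ptr=3 lookahead=* remaining=[* id * id - ( num + ( id - id ) / id ) $]
Step 8: shift *. Stack=[T *] ptr=4 lookahead=id remaining=[id * id - ( num + ( id - id ) / id ) $]
Step 9: shift id. Stack=[T * id] ptr=5 lookahead=* remaining=[* id - ( num + ( id - id ) / id ) $]
Step 10: reduce F->id. Stack=[T * F] ptr=5 lookahead=* remaining=[* id - ( num + ( id - id ) / id ) $]
Step 11: reduce T->T * F. Stack=[T] ptr=5 lookahead=* remaining=[* id - ( num + ( id - id ) / id ) $]
Step 12: shift *. Stack=[T *] ptr=6 lookahead=id remaining=[id - ( num + ( id - id ) / id ) $]
Step 13: shift id. Stack=[T * id] ptr=7 lookahead=- remaining=[- ( num + ( id - id ) / id ) $]
Step 14: reduce F->id. Stack=[T * F] ptr=7 lookahead=- remaining=[- ( num + ( id - id ) / id ) $]
Step 15: reduce T->T * F. Stack=[T] ptr=7 lookahead=- remaining=[- ( num + ( id - id ) / id ) $]
Step 16: reduce E->T. Stack=[E] ptr=7 lookahead=- remaining=[- ( num + ( id - id ) / id ) $]
Step 17: shift -. Stack=[E -] ptr=8 lookahead=( remaining=[( num + ( id - id ) / id ) $]
Step 18: shift (. Stack=[E - (] ptr=9 lookahead=num remaining=[num + ( id - id ) / id ) $]
Step 19: shift num. Stack=[E - ( num] ptr=10 lookahead=+ remaining=[+ ( id - id ) / id ) $]
Step 20: reduce F->num. Stack=[E - ( F] ptr=10 lookahead=+ remaining=[+ ( id - id ) / id ) $]
Step 21: reduce T->F. Stack=[E - ( T] ptr=10 lookahead=+ remaining=[+ ( id - id ) / id ) $]
Step 22: reduce E->T. Stack=[E - ( E] ptr=10 lookahead=+ remaining=[+ ( id - id ) / id ) $]
Step 23: shift +. Stack=[E - ( E +] ptr=11 lookahead=( remaining=[( id - id ) / id ) $]
Step 24: shift (. Stack=[E - ( E + (] ptr=12 lookahead=id remaining=[id - id ) / id ) $]
Step 25: shift id. Stack=[E - ( E + ( id] ptr=13 lookahead=- remaining=[- id ) / id ) $]
Step 26: reduce F->id. Stack=[E - ( E + ( F] ptr=13 lookahead=- remaining=[- id ) / id ) $]
Step 27: reduce T->F. Stack=[E - ( E + ( T] ptr=13 lookahead=- remaining=[- id ) / id ) $]
Step 28: reduce E->T. Stack=[E - ( E + ( E] ptr=13 lookahead=- remaining=[- id ) / id ) $]
Step 29: shift -. Stack=[E - ( E + ( E -] ptr=14 lookahead=id remaining=[id ) / id ) $]
Step 30: shift id. Stack=[E - ( E + ( E - id] ptr=15 lookahead=) remaining=[) / id ) $]
Step 31: reduce F->id. Stack=[E - ( E + ( E - F] ptr=15 lookahead=) remaining=[) / id ) $]
Step 32: reduce T->F. Stack=[E - ( E + ( E - T] ptr=15 lookahead=) remaining=[) / id ) $]
Step 33: reduce E->E - T. Stack=[E - ( E + ( E] ptr=15 lookahead=) remaining=[) / id ) $]
Step 34: shift ). Stack=[E - ( E + ( E )] ptr=16 lookahead=/ remaining=[/ id ) $]
Step 35: reduce F->( E ). Stack=[E - ( E + F] ptr=16 lookahead=/ remaining=[/ id ) $]
Step 36: reduce T->F. Stack=[E - ( E + T] ptr=16 lookahead=/ remaining=[/ id ) $]
Step 37: shift /. Stack=[E - ( E + T /] ptr=17 lookahead=id remaining=[id ) $]
Step 38: shift id. Stack=[E - ( E + T / id] ptr=18 lookahead=) remaining=[) $]
Step 39: reduce F->id. Stack=[E - ( E + T / F] ptr=18 lookahead=) remaining=[) $]
Step 40: reduce T->T / F. Stack=[E - ( E + T] ptr=18 lookahead=) remaining=[) $]
Step 41: reduce E->E + T. Stack=[E - ( E] ptr=18 lookahead=) remaining=[) $]

Answer: 41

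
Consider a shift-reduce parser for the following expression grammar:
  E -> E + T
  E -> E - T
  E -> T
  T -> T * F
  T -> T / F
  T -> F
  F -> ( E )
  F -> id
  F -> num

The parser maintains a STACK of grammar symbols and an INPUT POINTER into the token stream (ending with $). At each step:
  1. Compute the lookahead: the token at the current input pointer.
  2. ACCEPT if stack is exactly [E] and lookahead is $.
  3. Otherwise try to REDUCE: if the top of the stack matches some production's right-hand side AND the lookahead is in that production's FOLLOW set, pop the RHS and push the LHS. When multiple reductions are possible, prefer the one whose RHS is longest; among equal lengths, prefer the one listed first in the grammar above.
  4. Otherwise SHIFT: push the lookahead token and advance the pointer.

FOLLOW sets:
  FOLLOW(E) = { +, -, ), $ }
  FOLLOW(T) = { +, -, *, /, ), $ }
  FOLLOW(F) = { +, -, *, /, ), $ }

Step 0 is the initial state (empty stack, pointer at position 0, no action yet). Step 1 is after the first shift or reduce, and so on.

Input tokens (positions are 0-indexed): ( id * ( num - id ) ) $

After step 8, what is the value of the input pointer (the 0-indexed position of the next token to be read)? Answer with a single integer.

Step 1: shift (. Stack=[(] ptr=1 lookahead=id remaining=[id * ( num - id ) ) $]
Step 2: shift id. Stack=[( id] ptr=2 lookahead=* remaining=[* ( num - id ) ) $]
Step 3: reduce F->id. Stack=[( F] ptr=2 lookahead=* remaining=[* ( num - id ) ) $]
Step 4: reduce T->F. Stack=[( T] ptr=2 lookahead=* remaining=[* ( num - id ) ) $]
Step 5: shift *. Stack=[( T *] ptr=3 lookahead=( remaining=[( num - id ) ) $]
Step 6: shift (. Stack=[( T * (] ptr=4 lookahead=num remaining=[num - id ) ) $]
Step 7: shift num. Stack=[( T * ( num] ptr=5 lookahead=- remaining=[- id ) ) $]
Step 8: reduce F->num. Stack=[( T * ( F] ptr=5 lookahead=- remaining=[- id ) ) $]

Answer: 5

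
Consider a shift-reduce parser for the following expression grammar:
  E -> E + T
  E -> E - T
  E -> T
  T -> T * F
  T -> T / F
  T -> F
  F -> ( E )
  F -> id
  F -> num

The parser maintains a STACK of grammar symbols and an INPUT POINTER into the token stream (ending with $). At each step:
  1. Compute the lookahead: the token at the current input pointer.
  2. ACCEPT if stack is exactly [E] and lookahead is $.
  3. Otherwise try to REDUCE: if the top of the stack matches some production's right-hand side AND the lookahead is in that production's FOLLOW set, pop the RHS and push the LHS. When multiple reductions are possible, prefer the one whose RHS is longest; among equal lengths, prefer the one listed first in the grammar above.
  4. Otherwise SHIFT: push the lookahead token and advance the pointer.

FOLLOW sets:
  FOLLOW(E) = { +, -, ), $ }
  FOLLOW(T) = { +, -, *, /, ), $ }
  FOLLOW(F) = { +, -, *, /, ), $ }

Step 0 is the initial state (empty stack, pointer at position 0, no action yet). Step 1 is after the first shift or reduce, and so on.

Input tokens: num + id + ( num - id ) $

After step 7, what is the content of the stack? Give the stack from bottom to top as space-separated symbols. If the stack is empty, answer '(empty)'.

Answer: E + F

Derivation:
Step 1: shift num. Stack=[num] ptr=1 lookahead=+ remaining=[+ id + ( num - id ) $]
Step 2: reduce F->num. Stack=[F] ptr=1 lookahead=+ remaining=[+ id + ( num - id ) $]
Step 3: reduce T->F. Stack=[T] ptr=1 lookahead=+ remaining=[+ id + ( num - id ) $]
Step 4: reduce E->T. Stack=[E] ptr=1 lookahead=+ remaining=[+ id + ( num - id ) $]
Step 5: shift +. Stack=[E +] ptr=2 lookahead=id remaining=[id + ( num - id ) $]
Step 6: shift id. Stack=[E + id] ptr=3 lookahead=+ remaining=[+ ( num - id ) $]
Step 7: reduce F->id. Stack=[E + F] ptr=3 lookahead=+ remaining=[+ ( num - id ) $]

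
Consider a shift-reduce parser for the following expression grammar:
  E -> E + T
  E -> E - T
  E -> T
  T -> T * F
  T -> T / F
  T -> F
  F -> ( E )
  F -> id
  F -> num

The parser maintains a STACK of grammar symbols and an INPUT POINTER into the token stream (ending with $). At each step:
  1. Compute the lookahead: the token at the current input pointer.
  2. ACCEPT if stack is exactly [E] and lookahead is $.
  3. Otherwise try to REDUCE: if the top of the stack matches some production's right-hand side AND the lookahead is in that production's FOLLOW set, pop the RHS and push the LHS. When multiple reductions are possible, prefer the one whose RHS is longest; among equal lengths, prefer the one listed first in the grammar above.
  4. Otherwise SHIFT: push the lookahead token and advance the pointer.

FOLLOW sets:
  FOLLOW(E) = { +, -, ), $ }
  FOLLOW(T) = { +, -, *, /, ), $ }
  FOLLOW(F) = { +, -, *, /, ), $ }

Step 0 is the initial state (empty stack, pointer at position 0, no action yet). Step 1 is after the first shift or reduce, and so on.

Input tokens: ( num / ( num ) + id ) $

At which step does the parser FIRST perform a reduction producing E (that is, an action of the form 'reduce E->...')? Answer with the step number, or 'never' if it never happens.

Step 1: shift (. Stack=[(] ptr=1 lookahead=num remaining=[num / ( num ) + id ) $]
Step 2: shift num. Stack=[( num] ptr=2 lookahead=/ remaining=[/ ( num ) + id ) $]
Step 3: reduce F->num. Stack=[( F] ptr=2 lookahead=/ remaining=[/ ( num ) + id ) $]
Step 4: reduce T->F. Stack=[( T] ptr=2 lookahead=/ remaining=[/ ( num ) + id ) $]
Step 5: shift /. Stack=[( T /] ptr=3 lookahead=( remaining=[( num ) + id ) $]
Step 6: shift (. Stack=[( T / (] ptr=4 lookahead=num remaining=[num ) + id ) $]
Step 7: shift num. Stack=[( T / ( num] ptr=5 lookahead=) remaining=[) + id ) $]
Step 8: reduce F->num. Stack=[( T / ( F] ptr=5 lookahead=) remaining=[) + id ) $]
Step 9: reduce T->F. Stack=[( T / ( T] ptr=5 lookahead=) remaining=[) + id ) $]
Step 10: reduce E->T. Stack=[( T / ( E] ptr=5 lookahead=) remaining=[) + id ) $]

Answer: 10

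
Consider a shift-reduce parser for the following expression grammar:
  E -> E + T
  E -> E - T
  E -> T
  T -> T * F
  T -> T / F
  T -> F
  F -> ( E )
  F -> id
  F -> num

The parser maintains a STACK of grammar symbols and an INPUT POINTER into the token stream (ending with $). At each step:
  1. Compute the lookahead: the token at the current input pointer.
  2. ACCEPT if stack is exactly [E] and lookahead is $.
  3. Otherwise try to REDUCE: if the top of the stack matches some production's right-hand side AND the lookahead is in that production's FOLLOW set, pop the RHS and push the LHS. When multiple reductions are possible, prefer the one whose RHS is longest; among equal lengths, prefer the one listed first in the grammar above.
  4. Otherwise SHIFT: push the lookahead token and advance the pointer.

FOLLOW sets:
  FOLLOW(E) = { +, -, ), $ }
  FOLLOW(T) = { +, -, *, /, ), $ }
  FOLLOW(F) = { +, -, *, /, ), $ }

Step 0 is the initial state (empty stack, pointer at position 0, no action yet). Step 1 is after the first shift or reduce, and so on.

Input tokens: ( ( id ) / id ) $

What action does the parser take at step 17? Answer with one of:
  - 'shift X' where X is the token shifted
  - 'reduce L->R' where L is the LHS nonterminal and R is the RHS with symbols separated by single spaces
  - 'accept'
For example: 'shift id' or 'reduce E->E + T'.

Step 1: shift (. Stack=[(] ptr=1 lookahead=( remaining=[( id ) / id ) $]
Step 2: shift (. Stack=[( (] ptr=2 lookahead=id remaining=[id ) / id ) $]
Step 3: shift id. Stack=[( ( id] ptr=3 lookahead=) remaining=[) / id ) $]
Step 4: reduce F->id. Stack=[( ( F] ptr=3 lookahead=) remaining=[) / id ) $]
Step 5: reduce T->F. Stack=[( ( T] ptr=3 lookahead=) remaining=[) / id ) $]
Step 6: reduce E->T. Stack=[( ( E] ptr=3 lookahead=) remaining=[) / id ) $]
Step 7: shift ). Stack=[( ( E )] ptr=4 lookahead=/ remaining=[/ id ) $]
Step 8: reduce F->( E ). Stack=[( F] ptr=4 lookahead=/ remaining=[/ id ) $]
Step 9: reduce T->F. Stack=[( T] ptr=4 lookahead=/ remaining=[/ id ) $]
Step 10: shift /. Stack=[( T /] ptr=5 lookahead=id remaining=[id ) $]
Step 11: shift id. Stack=[( T / id] ptr=6 lookahead=) remaining=[) $]
Step 12: reduce F->id. Stack=[( T / F] ptr=6 lookahead=) remaining=[) $]
Step 13: reduce T->T / F. Stack=[( T] ptr=6 lookahead=) remaining=[) $]
Step 14: reduce E->T. Stack=[( E] ptr=6 lookahead=) remaining=[) $]
Step 15: shift ). Stack=[( E )] ptr=7 lookahead=$ remaining=[$]
Step 16: reduce F->( E ). Stack=[F] ptr=7 lookahead=$ remaining=[$]
Step 17: reduce T->F. Stack=[T] ptr=7 lookahead=$ remaining=[$]

Answer: reduce T->F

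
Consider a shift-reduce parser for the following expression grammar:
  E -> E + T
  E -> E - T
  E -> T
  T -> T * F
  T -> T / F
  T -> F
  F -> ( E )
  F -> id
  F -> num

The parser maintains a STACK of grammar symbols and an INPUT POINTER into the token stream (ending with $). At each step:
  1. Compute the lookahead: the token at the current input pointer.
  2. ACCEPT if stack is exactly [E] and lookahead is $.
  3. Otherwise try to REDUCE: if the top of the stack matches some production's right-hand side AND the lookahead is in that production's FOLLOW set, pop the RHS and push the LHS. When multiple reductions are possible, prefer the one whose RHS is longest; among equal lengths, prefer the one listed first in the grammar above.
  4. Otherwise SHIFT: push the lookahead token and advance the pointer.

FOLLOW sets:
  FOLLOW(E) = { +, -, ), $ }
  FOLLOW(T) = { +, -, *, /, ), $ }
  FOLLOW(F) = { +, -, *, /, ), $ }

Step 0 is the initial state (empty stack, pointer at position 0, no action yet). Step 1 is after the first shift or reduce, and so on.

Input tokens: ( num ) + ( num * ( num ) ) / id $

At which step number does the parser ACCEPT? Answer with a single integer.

Answer: 33

Derivation:
Step 1: shift (. Stack=[(] ptr=1 lookahead=num remaining=[num ) + ( num * ( num ) ) / id $]
Step 2: shift num. Stack=[( num] ptr=2 lookahead=) remaining=[) + ( num * ( num ) ) / id $]
Step 3: reduce F->num. Stack=[( F] ptr=2 lookahead=) remaining=[) + ( num * ( num ) ) / id $]
Step 4: reduce T->F. Stack=[( T] ptr=2 lookahead=) remaining=[) + ( num * ( num ) ) / id $]
Step 5: reduce E->T. Stack=[( E] ptr=2 lookahead=) remaining=[) + ( num * ( num ) ) / id $]
Step 6: shift ). Stack=[( E )] ptr=3 lookahead=+ remaining=[+ ( num * ( num ) ) / id $]
Step 7: reduce F->( E ). Stack=[F] ptr=3 lookahead=+ remaining=[+ ( num * ( num ) ) / id $]
Step 8: reduce T->F. Stack=[T] ptr=3 lookahead=+ remaining=[+ ( num * ( num ) ) / id $]
Step 9: reduce E->T. Stack=[E] ptr=3 lookahead=+ remaining=[+ ( num * ( num ) ) / id $]
Step 10: shift +. Stack=[E +] ptr=4 lookahead=( remaining=[( num * ( num ) ) / id $]
Step 11: shift (. Stack=[E + (] ptr=5 lookahead=num remaining=[num * ( num ) ) / id $]
Step 12: shift num. Stack=[E + ( num] ptr=6 lookahead=* remaining=[* ( num ) ) / id $]
Step 13: reduce F->num. Stack=[E + ( F] ptr=6 lookahead=* remaining=[* ( num ) ) / id $]
Step 14: reduce T->F. Stack=[E + ( T] ptr=6 lookahead=* remaining=[* ( num ) ) / id $]
Step 15: shift *. Stack=[E + ( T *] ptr=7 lookahead=( remaining=[( num ) ) / id $]
Step 16: shift (. Stack=[E + ( T * (] ptr=8 lookahead=num remaining=[num ) ) / id $]
Step 17: shift num. Stack=[E + ( T * ( num] ptr=9 lookahead=) remaining=[) ) / id $]
Step 18: reduce F->num. Stack=[E + ( T * ( F] ptr=9 lookahead=) remaining=[) ) / id $]
Step 19: reduce T->F. Stack=[E + ( T * ( T] ptr=9 lookahead=) remaining=[) ) / id $]
Step 20: reduce E->T. Stack=[E + ( T * ( E] ptr=9 lookahead=) remaining=[) ) / id $]
Step 21: shift ). Stack=[E + ( T * ( E )] ptr=10 lookahead=) remaining=[) / id $]
Step 22: reduce F->( E ). Stack=[E + ( T * F] ptr=10 lookahead=) remaining=[) / id $]
Step 23: reduce T->T * F. Stack=[E + ( T] ptr=10 lookahead=) remaining=[) / id $]
Step 24: reduce E->T. Stack=[E + ( E] ptr=10 lookahead=) remaining=[) / id $]
Step 25: shift ). Stack=[E + ( E )] ptr=11 lookahead=/ remaining=[/ id $]
Step 26: reduce F->( E ). Stack=[E + F] ptr=11 lookahead=/ remaining=[/ id $]
Step 27: reduce T->F. Stack=[E + T] ptr=11 lookahead=/ remaining=[/ id $]
Step 28: shift /. Stack=[E + T /] ptr=12 lookahead=id remaining=[id $]
Step 29: shift id. Stack=[E + T / id] ptr=13 lookahead=$ remaining=[$]
Step 30: reduce F->id. Stack=[E + T / F] ptr=13 lookahead=$ remaining=[$]
Step 31: reduce T->T / F. Stack=[E + T] ptr=13 lookahead=$ remaining=[$]
Step 32: reduce E->E + T. Stack=[E] ptr=13 lookahead=$ remaining=[$]
Step 33: accept. Stack=[E] ptr=13 lookahead=$ remaining=[$]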